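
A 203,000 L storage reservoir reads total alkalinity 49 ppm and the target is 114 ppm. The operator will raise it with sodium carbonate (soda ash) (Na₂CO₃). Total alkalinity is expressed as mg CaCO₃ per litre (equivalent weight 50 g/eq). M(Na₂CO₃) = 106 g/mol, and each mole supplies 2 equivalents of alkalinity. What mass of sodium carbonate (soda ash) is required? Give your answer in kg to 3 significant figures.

Alkalinity to add: (114 − 49) = 65 mg/L as CaCO₃ × 203,000 L = 13,200 g as CaCO₃.
Equivalents: 13,200 g ÷ 50 g/eq = 263.9 eq.
Each mole of Na₂CO₃ supplies 2 eq, so 263.9 / 2 = 131.9 mol.
Mass: 131.9 mol × 106 g/mol = 13,990 g.

14.0 kg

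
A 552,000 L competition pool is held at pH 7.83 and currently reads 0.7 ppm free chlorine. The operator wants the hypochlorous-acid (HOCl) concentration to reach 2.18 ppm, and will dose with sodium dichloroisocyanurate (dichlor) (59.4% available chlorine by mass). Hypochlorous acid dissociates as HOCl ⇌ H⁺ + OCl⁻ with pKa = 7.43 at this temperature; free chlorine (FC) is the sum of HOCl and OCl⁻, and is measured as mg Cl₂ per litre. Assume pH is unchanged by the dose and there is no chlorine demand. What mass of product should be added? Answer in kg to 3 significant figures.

6.46 kg

[OCl⁻]/[HOCl] = 10^(pH − pKa) = 10^(7.83 − 7.43) = 2.512; fraction as HOCl = 1/(1 + 2.512) = 0.2847.
Free chlorine required for 2.18 ppm HOCl: 2.18 / 0.2847 = 7.656 ppm.
FC to add: 7.656 − 0.7 = 6.956 mg/L as Cl₂.
Cl₂ equivalent: 6.956 mg/L × 552,000 L = 3840 g.
Product at 59.4% available Cl: 3840 / 0.594 = 6464 g.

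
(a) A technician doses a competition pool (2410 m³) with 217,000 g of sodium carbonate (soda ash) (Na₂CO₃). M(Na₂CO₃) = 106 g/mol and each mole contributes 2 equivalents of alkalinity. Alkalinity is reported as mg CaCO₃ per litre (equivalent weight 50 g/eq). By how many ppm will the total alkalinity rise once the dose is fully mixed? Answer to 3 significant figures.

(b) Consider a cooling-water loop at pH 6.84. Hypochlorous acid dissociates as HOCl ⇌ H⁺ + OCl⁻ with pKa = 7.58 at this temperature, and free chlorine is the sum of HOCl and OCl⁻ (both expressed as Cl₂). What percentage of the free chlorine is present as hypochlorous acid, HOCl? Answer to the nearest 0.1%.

(a) Volume: 2410 m³ = 2,410,000 L.
(a) Moles of Na₂CO₃: 217,000 g ÷ 106 g/mol = 2047 mol → 4094 eq of alkalinity.
(a) As CaCO₃: 4094 eq × 50 g/eq = 204,700 g.
(a) Rise: 204,700 g / 2,410,000 L × 1000 = 84.94 mg/L.

(b) [OCl⁻]/[HOCl] = 10^(pH − pKa) = 10^(6.84 − 7.58) = 10^-0.74 = 0.182.
(b) Fraction as HOCl = 1 / (1 + 0.182) = 0.846.

(a) 84.9 ppm; (b) 84.6%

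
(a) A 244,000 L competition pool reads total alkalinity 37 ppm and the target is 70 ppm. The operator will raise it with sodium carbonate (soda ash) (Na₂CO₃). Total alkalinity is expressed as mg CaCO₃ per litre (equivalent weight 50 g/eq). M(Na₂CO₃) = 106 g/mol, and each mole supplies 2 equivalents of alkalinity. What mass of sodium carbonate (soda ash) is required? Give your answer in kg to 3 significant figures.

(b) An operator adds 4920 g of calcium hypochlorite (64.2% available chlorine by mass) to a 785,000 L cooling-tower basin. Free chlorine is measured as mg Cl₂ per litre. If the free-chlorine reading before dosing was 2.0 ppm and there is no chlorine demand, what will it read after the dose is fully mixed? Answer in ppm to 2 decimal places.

(a) 8.54 kg; (b) 6.02 ppm

(a) Alkalinity to add: (70 − 37) = 33 mg/L as CaCO₃ × 244,000 L = 8052 g as CaCO₃.
(a) Equivalents: 8052 g ÷ 50 g/eq = 161 eq.
(a) Each mole of Na₂CO₃ supplies 2 eq, so 161 / 2 = 80.52 mol.
(a) Mass: 80.52 mol × 106 g/mol = 8535 g.

(b) Available chlorine delivered: 4920 g × 0.642 = 3159 g as Cl₂.
(b) Concentration rise: 3159 g / 785,000 L = 4.024 mg/L = 4.02 ppm.
(b) Final FC: 2.0 + 4.02 = 6.02 ppm.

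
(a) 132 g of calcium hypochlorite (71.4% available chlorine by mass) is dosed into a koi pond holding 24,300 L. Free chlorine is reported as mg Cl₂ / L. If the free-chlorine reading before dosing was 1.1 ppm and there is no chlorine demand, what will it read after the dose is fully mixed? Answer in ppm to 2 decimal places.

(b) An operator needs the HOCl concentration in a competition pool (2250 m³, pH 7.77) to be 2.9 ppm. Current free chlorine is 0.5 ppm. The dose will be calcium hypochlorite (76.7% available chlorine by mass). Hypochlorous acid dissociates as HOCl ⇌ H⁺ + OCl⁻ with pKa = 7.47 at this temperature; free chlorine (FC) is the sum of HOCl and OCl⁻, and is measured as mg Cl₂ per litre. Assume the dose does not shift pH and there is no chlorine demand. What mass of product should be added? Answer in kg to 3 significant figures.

(a) 4.98 ppm; (b) 24.0 kg

(a) Available chlorine delivered: 132 g × 0.714 = 94.25 g as Cl₂.
(a) Concentration rise: 94.25 g / 24,300 L = 3.879 mg/L = 3.88 ppm.
(a) Final FC: 1.1 + 3.88 = 4.98 ppm.

(b) Volume: 2250 m³ = 2,250,000 L.
(b) [OCl⁻]/[HOCl] = 10^(pH − pKa) = 10^(7.77 − 7.47) = 1.995; fraction as HOCl = 1/(1 + 1.995) = 0.3339.
(b) Free chlorine required for 2.9 ppm HOCl: 2.9 / 0.3339 = 8.686 ppm.
(b) FC to add: 8.686 − 0.5 = 8.186 mg/L as Cl₂.
(b) Cl₂ equivalent: 8.186 mg/L × 2,250,000 L = 18,420 g.
(b) Product at 76.7% available Cl: 18,420 / 0.767 = 24,010 g.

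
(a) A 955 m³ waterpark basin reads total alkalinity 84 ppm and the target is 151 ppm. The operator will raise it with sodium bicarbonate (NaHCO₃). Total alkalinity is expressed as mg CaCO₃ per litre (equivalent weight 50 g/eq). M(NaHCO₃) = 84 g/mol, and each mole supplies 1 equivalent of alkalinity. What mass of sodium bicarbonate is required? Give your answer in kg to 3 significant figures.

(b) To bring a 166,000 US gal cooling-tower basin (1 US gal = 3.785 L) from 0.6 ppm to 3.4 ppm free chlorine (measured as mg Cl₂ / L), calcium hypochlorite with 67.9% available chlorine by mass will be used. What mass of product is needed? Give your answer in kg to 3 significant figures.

(a) Volume: 955 m³ = 955,000 L.
(a) Alkalinity to add: (151 − 84) = 67 mg/L as CaCO₃ × 955,000 L = 63,980 g as CaCO₃.
(a) Equivalents: 63,980 g ÷ 50 g/eq = 1280 eq.
(a) NaHCO₃ supplies 1 eq per mole → 1280 mol.
(a) Mass: 1280 mol × 84 g/mol = 107,500 g.

(b) Volume: 166,000 US gal × 3.785 L/gal = 628,310 L.
(b) Chlorine deficit: 3.4 − 0.6 = 2.8 ppm = 2.8 mg/L as Cl₂.
(b) Cl₂ equivalent needed: 2.8 mg/L × 628,310 L = 1,759,000 mg = 1759 g.
(b) Product at 67.9% available chlorine: 1759 / 0.679 = 2591 g.

(a) 107 kg; (b) 2.59 kg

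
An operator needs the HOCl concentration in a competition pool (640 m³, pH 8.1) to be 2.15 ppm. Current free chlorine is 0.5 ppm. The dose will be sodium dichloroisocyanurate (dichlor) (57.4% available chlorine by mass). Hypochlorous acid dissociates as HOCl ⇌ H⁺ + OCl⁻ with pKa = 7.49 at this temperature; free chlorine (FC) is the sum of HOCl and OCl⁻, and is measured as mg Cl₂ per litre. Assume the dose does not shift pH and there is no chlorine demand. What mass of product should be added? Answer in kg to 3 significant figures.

11.6 kg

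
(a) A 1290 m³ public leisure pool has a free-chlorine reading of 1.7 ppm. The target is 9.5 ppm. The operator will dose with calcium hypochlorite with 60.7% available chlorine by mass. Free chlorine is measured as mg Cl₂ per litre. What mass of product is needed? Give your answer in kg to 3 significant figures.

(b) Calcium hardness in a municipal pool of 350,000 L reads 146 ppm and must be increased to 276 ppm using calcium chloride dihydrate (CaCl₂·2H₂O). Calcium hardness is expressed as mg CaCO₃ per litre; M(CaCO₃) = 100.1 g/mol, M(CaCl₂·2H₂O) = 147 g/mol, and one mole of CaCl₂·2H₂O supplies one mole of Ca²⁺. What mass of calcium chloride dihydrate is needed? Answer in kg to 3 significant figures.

(a) Volume: 1290 m³ = 1,290,000 L.
(a) Chlorine deficit: 9.5 − 1.7 = 7.8 ppm = 7.8 mg/L as Cl₂.
(a) Cl₂ equivalent needed: 7.8 mg/L × 1,290,000 L = 10,060,000 mg = 10,060 g.
(a) Product at 60.7% available chlorine: 10,060 / 0.607 = 16,580 g.

(b) Hardness to add: (276 − 146) = 130 mg/L as CaCO₃ × 350,000 L = 45,500 g as CaCO₃.
(b) Moles of Ca²⁺ (1 mol Ca²⁺ ≡ 1 mol CaCO₃): 45,500 / 100.1 g/mol = 454.5 mol.
(b) Mass of CaCl₂·2H₂O: 454.5 × 147 = 66,820 g.

(a) 16.6 kg; (b) 66.8 kg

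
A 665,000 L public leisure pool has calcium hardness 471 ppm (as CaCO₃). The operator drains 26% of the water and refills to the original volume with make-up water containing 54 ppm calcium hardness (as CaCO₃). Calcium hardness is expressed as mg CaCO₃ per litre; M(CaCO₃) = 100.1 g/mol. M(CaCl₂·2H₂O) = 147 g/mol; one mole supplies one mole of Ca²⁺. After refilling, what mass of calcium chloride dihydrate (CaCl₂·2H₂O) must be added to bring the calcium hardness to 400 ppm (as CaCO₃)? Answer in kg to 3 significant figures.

36.5 kg

After draining 26% and refilling: 471 × 0.74 + 54 × 0.26 = 362.58 ppm.
Deficit to target: 400 − 362.58 = 37.42 mg/L.
As CaCO₃: 37.42 mg/L × 665,000 L = 24,880 g; ÷ 100.1 = 248.6 mol Ca²⁺.
Mass: 248.6 × 147 = 36,540 g.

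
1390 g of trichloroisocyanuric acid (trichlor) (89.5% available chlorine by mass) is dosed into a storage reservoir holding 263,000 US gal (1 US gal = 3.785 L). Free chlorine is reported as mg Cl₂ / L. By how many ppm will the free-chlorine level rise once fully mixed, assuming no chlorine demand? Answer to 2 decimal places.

1.25 ppm

Volume: 263,000 US gal × 3.785 L/gal = 995,455 L.
Available chlorine delivered: 1390 g × 0.895 = 1244 g as Cl₂.
Concentration rise: 1244 g / 995,455 L = 1.25 mg/L = 1.25 ppm.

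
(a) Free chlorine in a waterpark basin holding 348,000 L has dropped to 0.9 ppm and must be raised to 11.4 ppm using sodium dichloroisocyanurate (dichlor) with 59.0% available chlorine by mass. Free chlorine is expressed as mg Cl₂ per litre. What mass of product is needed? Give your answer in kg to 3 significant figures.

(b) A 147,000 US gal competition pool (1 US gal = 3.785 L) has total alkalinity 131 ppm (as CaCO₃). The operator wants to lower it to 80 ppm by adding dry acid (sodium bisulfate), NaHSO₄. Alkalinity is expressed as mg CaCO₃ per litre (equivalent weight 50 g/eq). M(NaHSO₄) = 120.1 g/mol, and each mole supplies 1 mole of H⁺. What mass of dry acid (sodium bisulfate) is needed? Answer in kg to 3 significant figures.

(a) Chlorine deficit: 11.4 − 0.9 = 10.5 ppm = 10.5 mg/L as Cl₂.
(a) Cl₂ equivalent needed: 10.5 mg/L × 348,000 L = 3,654,000 mg = 3654 g.
(a) Product at 59.0% available chlorine: 3654 / 0.59 = 6193 g.

(b) Volume: 147,000 US gal × 3.785 L/gal = 556,395 L.
(b) Alkalinity to neutralize: (131 − 80) = 51 mg/L as CaCO₃ × 556,395 L = 28,380 g as CaCO₃.
(b) Equivalents of H⁺ required: 28,380 ÷ 50 g/eq = 567.5 eq = 567.5 mol NaHSO₄.
(b) Mass of NaHSO₄: 567.5 × 120.1 = 68,160 g.

(a) 6.19 kg; (b) 68.2 kg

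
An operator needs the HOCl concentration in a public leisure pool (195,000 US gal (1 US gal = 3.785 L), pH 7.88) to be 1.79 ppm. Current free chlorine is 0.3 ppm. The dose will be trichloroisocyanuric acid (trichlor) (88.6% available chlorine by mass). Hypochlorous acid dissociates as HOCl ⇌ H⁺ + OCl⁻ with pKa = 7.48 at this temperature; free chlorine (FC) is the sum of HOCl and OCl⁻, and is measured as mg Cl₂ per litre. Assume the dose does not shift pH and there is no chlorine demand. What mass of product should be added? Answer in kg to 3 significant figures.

Volume: 195,000 US gal × 3.785 L/gal = 738,075 L.
[OCl⁻]/[HOCl] = 10^(pH − pKa) = 10^(7.88 − 7.48) = 2.512; fraction as HOCl = 1/(1 + 2.512) = 0.2847.
Free chlorine required for 1.79 ppm HOCl: 1.79 / 0.2847 = 6.286 ppm.
FC to add: 6.286 − 0.3 = 5.986 mg/L as Cl₂.
Cl₂ equivalent: 5.986 mg/L × 738,075 L = 4418 g.
Product at 88.6% available Cl: 4418 / 0.886 = 4987 g.

4.99 kg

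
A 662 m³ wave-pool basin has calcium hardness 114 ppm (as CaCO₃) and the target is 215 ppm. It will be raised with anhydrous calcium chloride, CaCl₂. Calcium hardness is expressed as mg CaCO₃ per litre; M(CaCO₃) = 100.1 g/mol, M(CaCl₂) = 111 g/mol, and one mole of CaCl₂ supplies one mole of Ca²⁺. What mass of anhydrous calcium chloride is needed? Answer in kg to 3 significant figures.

Volume: 662 m³ = 662,000 L.
Hardness to add: (215 − 114) = 101 mg/L as CaCO₃ × 662,000 L = 66,860 g as CaCO₃.
Moles of Ca²⁺ (1 mol Ca²⁺ ≡ 1 mol CaCO₃): 66,860 / 100.1 g/mol = 668 mol.
Mass of CaCl₂: 668 × 111 = 74,140 g.

74.1 kg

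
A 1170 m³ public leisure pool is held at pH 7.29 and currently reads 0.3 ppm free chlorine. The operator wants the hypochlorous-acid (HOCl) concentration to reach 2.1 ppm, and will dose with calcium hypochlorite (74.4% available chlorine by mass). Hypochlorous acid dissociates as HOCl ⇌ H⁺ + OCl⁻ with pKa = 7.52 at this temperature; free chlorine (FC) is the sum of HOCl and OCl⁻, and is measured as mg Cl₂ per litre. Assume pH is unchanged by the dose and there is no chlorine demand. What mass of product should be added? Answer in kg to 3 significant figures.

Volume: 1170 m³ = 1,170,000 L.
[OCl⁻]/[HOCl] = 10^(pH − pKa) = 10^(7.29 − 7.52) = 0.5888; fraction as HOCl = 1/(1 + 0.5888) = 0.6294.
Free chlorine required for 2.1 ppm HOCl: 2.1 / 0.6294 = 3.337 ppm.
FC to add: 3.337 − 0.3 = 3.037 mg/L as Cl₂.
Cl₂ equivalent: 3.037 mg/L × 1,170,000 L = 3553 g.
Product at 74.4% available Cl: 3553 / 0.744 = 4775 g.

4.78 kg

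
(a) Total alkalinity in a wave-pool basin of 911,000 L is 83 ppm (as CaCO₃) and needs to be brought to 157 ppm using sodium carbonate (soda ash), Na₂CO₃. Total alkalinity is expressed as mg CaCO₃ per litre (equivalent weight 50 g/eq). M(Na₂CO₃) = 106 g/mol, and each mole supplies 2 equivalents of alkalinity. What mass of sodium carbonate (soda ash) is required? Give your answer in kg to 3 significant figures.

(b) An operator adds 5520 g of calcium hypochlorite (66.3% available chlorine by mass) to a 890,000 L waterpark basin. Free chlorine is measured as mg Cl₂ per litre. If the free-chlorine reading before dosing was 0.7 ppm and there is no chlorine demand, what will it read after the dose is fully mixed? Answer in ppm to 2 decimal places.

(a) 71.5 kg; (b) 4.81 ppm

(a) Alkalinity to add: (157 − 83) = 74 mg/L as CaCO₃ × 911,000 L = 67,410 g as CaCO₃.
(a) Equivalents: 67,410 g ÷ 50 g/eq = 1348 eq.
(a) Each mole of Na₂CO₃ supplies 2 eq, so 1348 / 2 = 674.1 mol.
(a) Mass: 674.1 mol × 106 g/mol = 71,460 g.

(b) Available chlorine delivered: 5520 g × 0.663 = 3660 g as Cl₂.
(b) Concentration rise: 3660 g / 890,000 L = 4.112 mg/L = 4.11 ppm.
(b) Final FC: 0.7 + 4.11 = 4.81 ppm.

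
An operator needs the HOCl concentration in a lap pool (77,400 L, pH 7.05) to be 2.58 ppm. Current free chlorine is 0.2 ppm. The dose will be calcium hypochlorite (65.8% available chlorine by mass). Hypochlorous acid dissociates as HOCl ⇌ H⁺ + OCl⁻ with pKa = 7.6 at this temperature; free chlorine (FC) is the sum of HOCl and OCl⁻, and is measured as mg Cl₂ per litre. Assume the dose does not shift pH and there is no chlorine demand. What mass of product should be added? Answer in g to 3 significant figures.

[OCl⁻]/[HOCl] = 10^(pH − pKa) = 10^(7.05 − 7.6) = 0.2818; fraction as HOCl = 1/(1 + 0.2818) = 0.7801.
Free chlorine required for 2.58 ppm HOCl: 2.58 / 0.7801 = 3.307 ppm.
FC to add: 3.307 − 0.2 = 3.107 mg/L as Cl₂.
Cl₂ equivalent: 3.107 mg/L × 77,400 L = 240.5 g.
Product at 65.8% available Cl: 240.5 / 0.658 = 365.5 g.

365 g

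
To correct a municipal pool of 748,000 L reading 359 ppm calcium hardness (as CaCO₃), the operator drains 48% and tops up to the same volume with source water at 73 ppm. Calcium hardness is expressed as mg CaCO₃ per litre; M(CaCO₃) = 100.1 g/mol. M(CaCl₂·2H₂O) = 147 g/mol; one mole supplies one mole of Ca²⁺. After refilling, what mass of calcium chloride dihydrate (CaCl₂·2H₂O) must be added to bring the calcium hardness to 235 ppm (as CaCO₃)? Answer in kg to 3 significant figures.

After draining 48% and refilling: 359 × 0.52 + 73 × 0.48 = 221.72 ppm.
Deficit to target: 235 − 221.72 = 13.28 mg/L.
As CaCO₃: 13.28 mg/L × 748,000 L = 9933 g; ÷ 100.1 = 99.24 mol Ca²⁺.
Mass: 99.24 × 147 = 14,590 g.

14.6 kg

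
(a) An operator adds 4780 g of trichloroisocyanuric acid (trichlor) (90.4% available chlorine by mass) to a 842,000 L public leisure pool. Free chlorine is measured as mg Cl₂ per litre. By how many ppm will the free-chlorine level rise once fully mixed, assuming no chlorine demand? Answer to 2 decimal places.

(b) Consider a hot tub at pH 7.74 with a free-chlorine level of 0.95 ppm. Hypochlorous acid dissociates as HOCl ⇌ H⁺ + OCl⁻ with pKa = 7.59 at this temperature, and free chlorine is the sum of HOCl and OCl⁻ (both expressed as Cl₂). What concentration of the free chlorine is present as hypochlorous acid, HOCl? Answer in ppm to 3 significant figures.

(a) Available chlorine delivered: 4780 g × 0.904 = 4321 g as Cl₂.
(a) Concentration rise: 4321 g / 842,000 L = 5.132 mg/L = 5.13 ppm.

(b) [OCl⁻]/[HOCl] = 10^(pH − pKa) = 10^(7.74 − 7.59) = 10^0.15 = 1.413.
(b) Fraction as HOCl = 1 / (1 + 1.413) = 0.4145.
(b) HOCl = 0.4145 × 0.95 ppm = 0.3938 ppm.

(a) 5.13 ppm; (b) 0.394 ppm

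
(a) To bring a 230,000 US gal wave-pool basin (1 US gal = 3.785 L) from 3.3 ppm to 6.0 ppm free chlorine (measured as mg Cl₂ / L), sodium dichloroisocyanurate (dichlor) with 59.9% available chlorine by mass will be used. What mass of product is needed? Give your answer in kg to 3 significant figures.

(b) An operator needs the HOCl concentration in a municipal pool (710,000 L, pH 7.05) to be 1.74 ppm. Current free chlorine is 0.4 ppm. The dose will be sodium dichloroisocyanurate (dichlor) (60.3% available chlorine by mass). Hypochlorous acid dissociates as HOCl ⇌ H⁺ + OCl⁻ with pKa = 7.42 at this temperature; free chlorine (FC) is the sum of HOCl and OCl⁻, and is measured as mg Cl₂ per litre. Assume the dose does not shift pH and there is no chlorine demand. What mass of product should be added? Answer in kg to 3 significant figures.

(a) Volume: 230,000 US gal × 3.785 L/gal = 870,550 L.
(a) Chlorine deficit: 6.0 − 3.3 = 2.7 ppm = 2.7 mg/L as Cl₂.
(a) Cl₂ equivalent needed: 2.7 mg/L × 870,550 L = 2,350,000 mg = 2350 g.
(a) Product at 59.9% available chlorine: 2350 / 0.599 = 3924 g.

(b) [OCl⁻]/[HOCl] = 10^(pH − pKa) = 10^(7.05 − 7.42) = 0.4266; fraction as HOCl = 1/(1 + 0.4266) = 0.701.
(b) Free chlorine required for 1.74 ppm HOCl: 1.74 / 0.701 = 2.482 ppm.
(b) FC to add: 2.482 − 0.4 = 2.082 mg/L as Cl₂.
(b) Cl₂ equivalent: 2.082 mg/L × 710,000 L = 1478 g.
(b) Product at 60.3% available Cl: 1478 / 0.603 = 2452 g.

(a) 3.92 kg; (b) 2.45 kg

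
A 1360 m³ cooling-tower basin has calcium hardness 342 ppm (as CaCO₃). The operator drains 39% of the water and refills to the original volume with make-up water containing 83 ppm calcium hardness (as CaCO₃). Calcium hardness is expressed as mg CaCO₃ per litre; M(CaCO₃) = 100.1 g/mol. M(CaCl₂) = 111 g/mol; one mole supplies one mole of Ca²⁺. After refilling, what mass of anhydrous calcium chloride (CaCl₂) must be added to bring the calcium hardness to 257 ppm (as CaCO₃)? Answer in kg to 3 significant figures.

Volume: 1360 m³ = 1,360,000 L.
After draining 39% and refilling: 342 × 0.61 + 83 × 0.39 = 240.99 ppm.
Deficit to target: 257 − 240.99 = 16.01 mg/L.
As CaCO₃: 16.01 mg/L × 1,360,000 L = 21,770 g; ÷ 100.1 = 217.5 mol Ca²⁺.
Mass: 217.5 × 111 = 24,140 g.

24.1 kg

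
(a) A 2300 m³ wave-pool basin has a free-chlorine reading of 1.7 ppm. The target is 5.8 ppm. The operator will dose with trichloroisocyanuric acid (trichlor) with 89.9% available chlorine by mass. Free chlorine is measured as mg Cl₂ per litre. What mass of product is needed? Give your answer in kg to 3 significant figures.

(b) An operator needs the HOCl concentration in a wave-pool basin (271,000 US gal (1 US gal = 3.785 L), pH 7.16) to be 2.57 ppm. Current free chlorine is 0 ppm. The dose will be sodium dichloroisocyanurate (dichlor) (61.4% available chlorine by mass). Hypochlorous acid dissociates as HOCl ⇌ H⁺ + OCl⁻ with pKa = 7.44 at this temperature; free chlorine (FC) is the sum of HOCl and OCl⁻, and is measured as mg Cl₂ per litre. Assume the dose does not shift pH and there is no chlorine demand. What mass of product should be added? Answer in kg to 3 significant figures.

(a) 10.5 kg; (b) 6.55 kg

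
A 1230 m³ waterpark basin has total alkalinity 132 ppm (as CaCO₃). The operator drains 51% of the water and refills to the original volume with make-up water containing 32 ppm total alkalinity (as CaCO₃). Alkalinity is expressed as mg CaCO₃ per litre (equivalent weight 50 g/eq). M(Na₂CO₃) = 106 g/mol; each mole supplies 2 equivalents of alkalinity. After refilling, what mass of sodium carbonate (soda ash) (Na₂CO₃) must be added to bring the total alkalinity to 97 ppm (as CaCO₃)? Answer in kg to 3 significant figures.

Volume: 1230 m³ = 1,230,000 L.
After draining 51% and refilling: 132 × 0.49 + 32 × 0.51 = 81 ppm.
Deficit to target: 97 − 81 = 16 mg/L.
As CaCO₃: 16 mg/L × 1,230,000 L = 19,680 g; ÷ 50 g/eq ÷ 2 = 196.8 mol Na₂CO₃.
Mass: 196.8 × 106 = 20,860 g.

20.9 kg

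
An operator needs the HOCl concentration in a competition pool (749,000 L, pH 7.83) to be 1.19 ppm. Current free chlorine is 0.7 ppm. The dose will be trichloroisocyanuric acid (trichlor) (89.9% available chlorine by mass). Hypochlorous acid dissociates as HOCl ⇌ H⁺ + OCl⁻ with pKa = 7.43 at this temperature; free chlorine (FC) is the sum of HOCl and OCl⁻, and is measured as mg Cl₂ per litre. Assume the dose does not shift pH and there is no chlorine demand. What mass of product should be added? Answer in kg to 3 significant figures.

2.90 kg

[OCl⁻]/[HOCl] = 10^(pH − pKa) = 10^(7.83 − 7.43) = 2.512; fraction as HOCl = 1/(1 + 2.512) = 0.2847.
Free chlorine required for 1.19 ppm HOCl: 1.19 / 0.2847 = 4.179 ppm.
FC to add: 4.179 − 0.7 = 3.479 mg/L as Cl₂.
Cl₂ equivalent: 3.479 mg/L × 749,000 L = 2606 g.
Product at 89.9% available Cl: 2606 / 0.899 = 2899 g.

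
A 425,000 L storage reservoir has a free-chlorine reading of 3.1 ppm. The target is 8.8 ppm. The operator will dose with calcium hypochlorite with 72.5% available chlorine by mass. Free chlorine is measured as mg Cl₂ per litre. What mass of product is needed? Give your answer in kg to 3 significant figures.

Chlorine deficit: 8.8 − 3.1 = 5.7 ppm = 5.7 mg/L as Cl₂.
Cl₂ equivalent needed: 5.7 mg/L × 425,000 L = 2,422,000 mg = 2422 g.
Product at 72.5% available chlorine: 2422 / 0.725 = 3341 g.

3.34 kg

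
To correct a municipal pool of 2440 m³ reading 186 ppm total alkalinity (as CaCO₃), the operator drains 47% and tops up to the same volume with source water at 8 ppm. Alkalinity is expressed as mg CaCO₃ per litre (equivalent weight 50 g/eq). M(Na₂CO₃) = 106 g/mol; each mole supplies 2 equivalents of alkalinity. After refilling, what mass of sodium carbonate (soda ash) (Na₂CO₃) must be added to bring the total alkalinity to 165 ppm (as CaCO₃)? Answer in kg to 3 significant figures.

Volume: 2440 m³ = 2,440,000 L.
After draining 47% and refilling: 186 × 0.53 + 8 × 0.47 = 102.34 ppm.
Deficit to target: 165 − 102.34 = 62.66 mg/L.
As CaCO₃: 62.66 mg/L × 2,440,000 L = 152,900 g; ÷ 50 g/eq ÷ 2 = 1529 mol Na₂CO₃.
Mass: 1529 × 106 = 162,100 g.

162 kg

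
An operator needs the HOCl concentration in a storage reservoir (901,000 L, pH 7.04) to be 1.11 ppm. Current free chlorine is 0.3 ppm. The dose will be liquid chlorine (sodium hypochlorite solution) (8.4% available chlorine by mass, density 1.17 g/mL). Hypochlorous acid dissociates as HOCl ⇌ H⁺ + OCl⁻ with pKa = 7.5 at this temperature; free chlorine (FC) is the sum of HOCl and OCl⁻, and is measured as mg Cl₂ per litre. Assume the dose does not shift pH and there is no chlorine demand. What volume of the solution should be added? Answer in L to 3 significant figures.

[OCl⁻]/[HOCl] = 10^(pH − pKa) = 10^(7.04 − 7.5) = 0.3467; fraction as HOCl = 1/(1 + 0.3467) = 0.7425.
Free chlorine required for 1.11 ppm HOCl: 1.11 / 0.7425 = 1.495 ppm.
FC to add: 1.495 − 0.3 = 1.195 mg/L as Cl₂.
Cl₂ equivalent: 1.195 mg/L × 901,000 L = 1077 g.
Product at 8.4% available Cl: 1077 / 0.084 = 12,820 g.
Volume: 12,820 g ÷ 1.17 g/mL = 10,950 mL.

11.0 L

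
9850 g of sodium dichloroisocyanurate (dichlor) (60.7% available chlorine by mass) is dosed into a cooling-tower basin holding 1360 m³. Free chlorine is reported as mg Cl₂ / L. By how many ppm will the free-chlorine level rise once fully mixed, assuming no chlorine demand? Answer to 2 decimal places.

Volume: 1360 m³ = 1,360,000 L.
Available chlorine delivered: 9850 g × 0.607 = 5979 g as Cl₂.
Concentration rise: 5979 g / 1,360,000 L = 4.396 mg/L = 4.40 ppm.

4.40 ppm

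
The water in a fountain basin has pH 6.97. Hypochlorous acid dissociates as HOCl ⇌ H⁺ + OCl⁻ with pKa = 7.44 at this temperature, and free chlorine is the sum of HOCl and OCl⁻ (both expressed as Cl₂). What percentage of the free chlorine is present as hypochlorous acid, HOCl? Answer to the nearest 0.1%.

74.7%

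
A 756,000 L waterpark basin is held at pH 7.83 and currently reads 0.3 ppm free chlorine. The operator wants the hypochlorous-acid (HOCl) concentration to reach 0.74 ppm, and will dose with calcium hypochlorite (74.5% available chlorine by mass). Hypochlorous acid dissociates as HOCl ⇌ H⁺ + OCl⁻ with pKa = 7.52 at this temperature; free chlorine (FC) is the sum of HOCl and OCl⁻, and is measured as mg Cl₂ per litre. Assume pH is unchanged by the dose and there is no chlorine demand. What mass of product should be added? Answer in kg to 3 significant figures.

1.98 kg

[OCl⁻]/[HOCl] = 10^(pH − pKa) = 10^(7.83 − 7.52) = 2.042; fraction as HOCl = 1/(1 + 2.042) = 0.3288.
Free chlorine required for 0.74 ppm HOCl: 0.74 / 0.3288 = 2.251 ppm.
FC to add: 2.251 − 0.3 = 1.951 mg/L as Cl₂.
Cl₂ equivalent: 1.951 mg/L × 756,000 L = 1475 g.
Product at 74.5% available Cl: 1475 / 0.745 = 1980 g.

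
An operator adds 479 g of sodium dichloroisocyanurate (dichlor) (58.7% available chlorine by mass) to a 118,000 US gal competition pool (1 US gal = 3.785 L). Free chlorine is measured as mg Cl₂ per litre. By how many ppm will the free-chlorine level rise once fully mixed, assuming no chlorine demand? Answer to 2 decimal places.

Volume: 118,000 US gal × 3.785 L/gal = 446,630 L.
Available chlorine delivered: 479 g × 0.587 = 281.2 g as Cl₂.
Concentration rise: 281.2 g / 446,630 L = 0.6295 mg/L = 0.63 ppm.

0.63 ppm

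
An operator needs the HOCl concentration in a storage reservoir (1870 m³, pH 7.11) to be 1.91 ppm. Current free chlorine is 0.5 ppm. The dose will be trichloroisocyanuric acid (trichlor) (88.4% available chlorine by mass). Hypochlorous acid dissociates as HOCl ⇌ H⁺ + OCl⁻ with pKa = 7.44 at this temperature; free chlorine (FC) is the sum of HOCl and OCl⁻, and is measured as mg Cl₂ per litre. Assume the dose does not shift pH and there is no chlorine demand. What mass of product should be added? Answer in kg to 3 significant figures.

4.87 kg

Volume: 1870 m³ = 1,870,000 L.
[OCl⁻]/[HOCl] = 10^(pH − pKa) = 10^(7.11 − 7.44) = 0.4677; fraction as HOCl = 1/(1 + 0.4677) = 0.6813.
Free chlorine required for 1.91 ppm HOCl: 1.91 / 0.6813 = 2.803 ppm.
FC to add: 2.803 − 0.5 = 2.303 mg/L as Cl₂.
Cl₂ equivalent: 2.303 mg/L × 1,870,000 L = 4307 g.
Product at 88.4% available Cl: 4307 / 0.884 = 4873 g.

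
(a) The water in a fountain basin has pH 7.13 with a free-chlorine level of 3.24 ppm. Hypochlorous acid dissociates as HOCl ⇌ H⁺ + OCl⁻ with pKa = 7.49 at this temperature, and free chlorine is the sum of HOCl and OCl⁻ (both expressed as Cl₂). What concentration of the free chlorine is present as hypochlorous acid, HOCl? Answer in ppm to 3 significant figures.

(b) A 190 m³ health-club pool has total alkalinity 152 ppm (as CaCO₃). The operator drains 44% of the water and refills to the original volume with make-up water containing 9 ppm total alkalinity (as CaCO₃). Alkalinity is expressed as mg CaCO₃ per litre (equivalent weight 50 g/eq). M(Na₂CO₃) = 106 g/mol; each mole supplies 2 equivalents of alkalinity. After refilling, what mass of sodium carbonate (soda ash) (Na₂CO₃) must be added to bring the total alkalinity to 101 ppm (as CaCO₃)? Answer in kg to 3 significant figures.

(a) [OCl⁻]/[HOCl] = 10^(pH − pKa) = 10^(7.13 − 7.49) = 10^-0.36 = 0.4365.
(a) Fraction as HOCl = 1 / (1 + 0.4365) = 0.6961.
(a) HOCl = 0.6961 × 3.24 ppm = 2.255 ppm.

(b) Volume: 190 m³ = 190,000 L.
(b) After draining 44% and refilling: 152 × 0.56 + 9 × 0.44 = 89.08 ppm.
(b) Deficit to target: 101 − 89.08 = 11.92 mg/L.
(b) As CaCO₃: 11.92 mg/L × 190,000 L = 2265 g; ÷ 50 g/eq ÷ 2 = 22.65 mol Na₂CO₃.
(b) Mass: 22.65 × 106 = 2401 g.

(a) 2.26 ppm; (b) 2.40 kg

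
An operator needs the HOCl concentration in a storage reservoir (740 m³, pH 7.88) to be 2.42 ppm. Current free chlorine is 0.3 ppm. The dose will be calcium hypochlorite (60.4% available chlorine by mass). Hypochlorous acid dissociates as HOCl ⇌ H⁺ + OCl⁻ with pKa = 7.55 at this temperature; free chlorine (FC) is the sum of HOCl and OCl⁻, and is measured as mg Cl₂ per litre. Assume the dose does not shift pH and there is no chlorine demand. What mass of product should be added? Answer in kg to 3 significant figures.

8.94 kg

Volume: 740 m³ = 740,000 L.
[OCl⁻]/[HOCl] = 10^(pH − pKa) = 10^(7.88 − 7.55) = 2.138; fraction as HOCl = 1/(1 + 2.138) = 0.3187.
Free chlorine required for 2.42 ppm HOCl: 2.42 / 0.3187 = 7.594 ppm.
FC to add: 7.594 − 0.3 = 7.294 mg/L as Cl₂.
Cl₂ equivalent: 7.294 mg/L × 740,000 L = 5397 g.
Product at 60.4% available Cl: 5397 / 0.604 = 8936 g.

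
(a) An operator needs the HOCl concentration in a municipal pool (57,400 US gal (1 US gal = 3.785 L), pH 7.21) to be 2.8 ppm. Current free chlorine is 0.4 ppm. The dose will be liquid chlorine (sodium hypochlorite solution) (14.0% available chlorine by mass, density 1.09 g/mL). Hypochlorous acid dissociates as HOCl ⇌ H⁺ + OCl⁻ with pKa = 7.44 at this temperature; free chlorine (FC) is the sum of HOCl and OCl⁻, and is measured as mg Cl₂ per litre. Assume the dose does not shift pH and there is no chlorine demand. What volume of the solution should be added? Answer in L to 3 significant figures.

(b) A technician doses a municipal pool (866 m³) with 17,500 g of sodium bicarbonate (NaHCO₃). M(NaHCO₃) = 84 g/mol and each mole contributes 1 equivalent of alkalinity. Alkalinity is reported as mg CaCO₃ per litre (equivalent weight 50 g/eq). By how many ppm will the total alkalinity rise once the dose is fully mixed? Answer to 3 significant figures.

(a) 5.76 L; (b) 12.0 ppm

(a) Volume: 57,400 US gal × 3.785 L/gal = 217,259 L.
(a) [OCl⁻]/[HOCl] = 10^(pH − pKa) = 10^(7.21 − 7.44) = 0.5888; fraction as HOCl = 1/(1 + 0.5888) = 0.6294.
(a) Free chlorine required for 2.8 ppm HOCl: 2.8 / 0.6294 = 4.449 ppm.
(a) FC to add: 4.449 − 0.4 = 4.049 mg/L as Cl₂.
(a) Cl₂ equivalent: 4.049 mg/L × 217,259 L = 879.6 g.
(a) Product at 14.0% available Cl: 879.6 / 0.14 = 6283 g.
(a) Volume: 6283 g ÷ 1.09 g/mL = 5764 mL.

(b) Volume: 866 m³ = 866,000 L.
(b) Moles of NaHCO₃: 17,500 g ÷ 84 g/mol = 208.3 mol → 208.3 eq of alkalinity.
(b) As CaCO₃: 208.3 eq × 50 g/eq = 10,420 g.
(b) Rise: 10,420 g / 866,000 L × 1000 = 12.03 mg/L.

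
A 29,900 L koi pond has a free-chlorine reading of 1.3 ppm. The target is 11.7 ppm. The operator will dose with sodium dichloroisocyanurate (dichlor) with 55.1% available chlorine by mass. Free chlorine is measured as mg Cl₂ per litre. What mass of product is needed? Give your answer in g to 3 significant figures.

Chlorine deficit: 11.7 − 1.3 = 10.4 ppm = 10.4 mg/L as Cl₂.
Cl₂ equivalent needed: 10.4 mg/L × 29,900 L = 311,000 mg = 311 g.
Product at 55.1% available chlorine: 311 / 0.551 = 564.4 g.

564 g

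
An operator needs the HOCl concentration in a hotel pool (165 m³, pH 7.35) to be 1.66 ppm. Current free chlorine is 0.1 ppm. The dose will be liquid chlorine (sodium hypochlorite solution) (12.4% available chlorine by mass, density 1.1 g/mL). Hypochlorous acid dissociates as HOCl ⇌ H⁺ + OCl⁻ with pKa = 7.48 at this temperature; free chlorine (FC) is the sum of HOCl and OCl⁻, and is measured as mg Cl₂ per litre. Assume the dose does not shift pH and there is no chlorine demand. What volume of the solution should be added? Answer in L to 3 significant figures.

Volume: 165 m³ = 165,000 L.
[OCl⁻]/[HOCl] = 10^(pH − pKa) = 10^(7.35 − 7.48) = 0.7413; fraction as HOCl = 1/(1 + 0.7413) = 0.5743.
Free chlorine required for 1.66 ppm HOCl: 1.66 / 0.5743 = 2.891 ppm.
FC to add: 2.891 − 0.1 = 2.791 mg/L as Cl₂.
Cl₂ equivalent: 2.791 mg/L × 165,000 L = 460.4 g.
Product at 12.4% available Cl: 460.4 / 0.124 = 3713 g.
Volume: 3713 g ÷ 1.1 g/mL = 3376 mL.

3.38 L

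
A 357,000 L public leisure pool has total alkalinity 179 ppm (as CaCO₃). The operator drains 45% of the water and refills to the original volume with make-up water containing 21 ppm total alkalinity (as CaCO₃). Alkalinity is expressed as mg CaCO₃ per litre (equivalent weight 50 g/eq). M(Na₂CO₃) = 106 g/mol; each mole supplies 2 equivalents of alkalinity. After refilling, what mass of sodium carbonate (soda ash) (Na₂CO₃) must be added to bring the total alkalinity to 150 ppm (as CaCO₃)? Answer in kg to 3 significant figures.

15.9 kg

After draining 45% and refilling: 179 × 0.55 + 21 × 0.45 = 107.9 ppm.
Deficit to target: 150 − 107.9 = 42.1 mg/L.
As CaCO₃: 42.1 mg/L × 357,000 L = 15,030 g; ÷ 50 g/eq ÷ 2 = 150.3 mol Na₂CO₃.
Mass: 150.3 × 106 = 15,930 g.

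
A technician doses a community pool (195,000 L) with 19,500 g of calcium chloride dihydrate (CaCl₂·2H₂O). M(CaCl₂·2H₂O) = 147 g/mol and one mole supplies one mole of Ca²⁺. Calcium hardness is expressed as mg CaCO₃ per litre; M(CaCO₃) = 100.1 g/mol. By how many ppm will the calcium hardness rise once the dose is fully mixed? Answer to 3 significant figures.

Moles of Ca²⁺: 19,500 g ÷ 147 g/mol = 132.7 mol.
As CaCO₃: 132.7 mol × 100.1 g/mol = 13,280 g.
Rise: 13,280 g / 195,000 L × 1000 = 68.1 mg/L.

68.1 ppm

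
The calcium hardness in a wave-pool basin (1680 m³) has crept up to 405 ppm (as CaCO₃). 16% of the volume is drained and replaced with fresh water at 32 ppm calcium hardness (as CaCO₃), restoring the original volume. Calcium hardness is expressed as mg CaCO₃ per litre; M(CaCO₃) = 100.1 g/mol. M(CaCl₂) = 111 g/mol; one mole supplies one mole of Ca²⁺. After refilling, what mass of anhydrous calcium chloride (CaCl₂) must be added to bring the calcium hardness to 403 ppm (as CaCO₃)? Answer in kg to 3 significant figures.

107 kg

Volume: 1680 m³ = 1,680,000 L.
After draining 16% and refilling: 405 × 0.84 + 32 × 0.16 = 345.32 ppm.
Deficit to target: 403 − 345.32 = 57.68 mg/L.
As CaCO₃: 57.68 mg/L × 1,680,000 L = 96,900 g; ÷ 100.1 = 968.1 mol Ca²⁺.
Mass: 968.1 × 111 = 107,500 g.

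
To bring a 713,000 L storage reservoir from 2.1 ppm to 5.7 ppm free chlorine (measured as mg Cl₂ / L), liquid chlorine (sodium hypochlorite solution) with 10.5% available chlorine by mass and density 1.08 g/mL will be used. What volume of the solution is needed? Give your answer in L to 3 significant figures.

Chlorine deficit: 5.7 − 2.1 = 3.6 ppm = 3.6 mg/L as Cl₂.
Cl₂ equivalent needed: 3.6 mg/L × 713,000 L = 2,567,000 mg = 2567 g.
Product at 10.5% available chlorine: 2567 / 0.105 = 24,450 g.
Volume at density 1.08 g/mL: 24,450 g ÷ 1.08 g/mL = 22,630 mL.

22.6 L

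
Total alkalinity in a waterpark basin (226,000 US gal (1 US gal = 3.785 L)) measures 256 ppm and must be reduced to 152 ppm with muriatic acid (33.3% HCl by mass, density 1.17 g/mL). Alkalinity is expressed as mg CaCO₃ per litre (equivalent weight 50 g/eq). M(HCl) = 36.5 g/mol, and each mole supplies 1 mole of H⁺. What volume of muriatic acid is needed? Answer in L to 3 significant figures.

Volume: 226,000 US gal × 3.785 L/gal = 855,410 L.
Alkalinity to neutralize: (256 − 152) = 104 mg/L as CaCO₃ × 855,410 L = 88,960 g as CaCO₃.
Equivalents of H⁺ required: 88,960 ÷ 50 g/eq = 1779 eq = 1779 mol HCl.
Mass of HCl: 1779 × 36.5 = 64,940 g.
Mass of 33.3% solution: 64,940 / 0.333 = 195,000 g.
Volume: 195,000 g ÷ 1.17 g/mL = 166,700 mL.

167 L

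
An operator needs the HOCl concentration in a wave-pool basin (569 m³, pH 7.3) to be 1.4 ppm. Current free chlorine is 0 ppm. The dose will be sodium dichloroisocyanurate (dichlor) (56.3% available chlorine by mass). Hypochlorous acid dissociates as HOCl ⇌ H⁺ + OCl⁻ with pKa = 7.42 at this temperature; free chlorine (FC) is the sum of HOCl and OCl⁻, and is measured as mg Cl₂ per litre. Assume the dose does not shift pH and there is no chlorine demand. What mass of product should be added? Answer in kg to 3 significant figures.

2.49 kg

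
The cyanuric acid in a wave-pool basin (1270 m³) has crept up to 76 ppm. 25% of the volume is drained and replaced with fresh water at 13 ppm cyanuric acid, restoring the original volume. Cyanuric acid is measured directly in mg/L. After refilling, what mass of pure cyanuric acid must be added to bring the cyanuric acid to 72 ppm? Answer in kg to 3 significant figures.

14.9 kg

Volume: 1270 m³ = 1,270,000 L.
After draining 25% and refilling: 76 × 0.75 + 13 × 0.25 = 60.25 ppm.
Deficit to target: 72 − 60.25 = 11.75 mg/L.
Mass: 11.75 mg/L × 1,270,000 L = 14,920 g cyanuric acid.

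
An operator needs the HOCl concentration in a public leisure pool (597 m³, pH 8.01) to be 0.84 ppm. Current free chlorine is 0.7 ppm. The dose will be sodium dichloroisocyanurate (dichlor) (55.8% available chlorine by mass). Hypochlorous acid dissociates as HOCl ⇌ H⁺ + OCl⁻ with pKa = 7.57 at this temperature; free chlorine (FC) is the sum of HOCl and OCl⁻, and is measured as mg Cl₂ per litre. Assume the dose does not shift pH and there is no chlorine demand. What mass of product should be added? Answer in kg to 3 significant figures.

2.63 kg

Volume: 597 m³ = 597,000 L.
[OCl⁻]/[HOCl] = 10^(pH − pKa) = 10^(8.01 − 7.57) = 2.754; fraction as HOCl = 1/(1 + 2.754) = 0.2664.
Free chlorine required for 0.84 ppm HOCl: 0.84 / 0.2664 = 3.154 ppm.
FC to add: 3.154 − 0.7 = 2.454 mg/L as Cl₂.
Cl₂ equivalent: 2.454 mg/L × 597,000 L = 1465 g.
Product at 55.8% available Cl: 1465 / 0.558 = 2625 g.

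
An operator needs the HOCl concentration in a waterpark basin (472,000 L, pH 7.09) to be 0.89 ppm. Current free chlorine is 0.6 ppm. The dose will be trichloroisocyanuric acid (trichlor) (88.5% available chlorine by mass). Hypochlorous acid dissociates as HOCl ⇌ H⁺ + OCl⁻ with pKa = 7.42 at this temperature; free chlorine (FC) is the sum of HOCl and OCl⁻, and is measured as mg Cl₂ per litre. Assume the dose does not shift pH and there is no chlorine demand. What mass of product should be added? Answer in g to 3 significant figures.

[OCl⁻]/[HOCl] = 10^(pH − pKa) = 10^(7.09 − 7.42) = 0.4677; fraction as HOCl = 1/(1 + 0.4677) = 0.6813.
Free chlorine required for 0.89 ppm HOCl: 0.89 / 0.6813 = 1.306 ppm.
FC to add: 1.306 − 0.6 = 0.7063 mg/L as Cl₂.
Cl₂ equivalent: 0.7063 mg/L × 472,000 L = 333.4 g.
Product at 88.5% available Cl: 333.4 / 0.885 = 376.7 g.

377 g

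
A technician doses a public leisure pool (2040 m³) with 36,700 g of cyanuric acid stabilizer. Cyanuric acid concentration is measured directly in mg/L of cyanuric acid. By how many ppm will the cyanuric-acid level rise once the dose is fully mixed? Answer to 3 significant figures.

Volume: 2040 m³ = 2,040,000 L.
Rise: 36,700 g / 2,040,000 L × 1000 = 17.99 mg/L.

18.0 ppm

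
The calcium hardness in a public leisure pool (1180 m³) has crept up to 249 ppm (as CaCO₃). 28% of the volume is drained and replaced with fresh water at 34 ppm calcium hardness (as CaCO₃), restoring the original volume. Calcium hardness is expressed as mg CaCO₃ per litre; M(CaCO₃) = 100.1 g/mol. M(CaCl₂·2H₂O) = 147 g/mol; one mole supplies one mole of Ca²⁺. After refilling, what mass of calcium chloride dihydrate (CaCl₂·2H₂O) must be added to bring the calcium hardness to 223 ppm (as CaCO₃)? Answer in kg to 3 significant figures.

Volume: 1180 m³ = 1,180,000 L.
After draining 28% and refilling: 249 × 0.72 + 34 × 0.28 = 188.8 ppm.
Deficit to target: 223 − 188.8 = 34.2 mg/L.
As CaCO₃: 34.2 mg/L × 1,180,000 L = 40,360 g; ÷ 100.1 = 403.2 mol Ca²⁺.
Mass: 403.2 × 147 = 59,260 g.

59.3 kg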